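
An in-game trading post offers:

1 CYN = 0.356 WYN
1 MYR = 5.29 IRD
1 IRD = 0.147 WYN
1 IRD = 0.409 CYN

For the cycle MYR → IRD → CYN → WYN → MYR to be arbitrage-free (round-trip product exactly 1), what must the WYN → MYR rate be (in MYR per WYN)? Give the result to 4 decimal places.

1.2983

Known legs of the cycle: 5.29 × 0.409 × 0.356 = 0.77024516
For no arbitrage the full-cycle product must be 1, so the missing rate is 1 / 0.77024516 ≈ 1.298288.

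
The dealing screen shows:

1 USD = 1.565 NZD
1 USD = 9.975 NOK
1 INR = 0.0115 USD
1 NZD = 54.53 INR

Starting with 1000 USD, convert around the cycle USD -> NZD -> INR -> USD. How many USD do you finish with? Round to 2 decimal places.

981.40

1000 USD × 1.565 = 1565 NZD
1565 NZD × 54.53 = 85339.45 INR
85339.45 INR × 0.0115 = 981.403675 USD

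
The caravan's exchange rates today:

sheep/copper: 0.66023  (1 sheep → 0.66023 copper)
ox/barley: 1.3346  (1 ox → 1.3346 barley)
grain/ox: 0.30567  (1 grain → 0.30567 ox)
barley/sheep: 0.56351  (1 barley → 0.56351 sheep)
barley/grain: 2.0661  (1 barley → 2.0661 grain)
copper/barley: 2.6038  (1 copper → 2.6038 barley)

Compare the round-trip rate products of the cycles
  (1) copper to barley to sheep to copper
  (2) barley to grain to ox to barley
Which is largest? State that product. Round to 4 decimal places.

0.9687

(1) 2.6038 × 0.56351 × 0.66023 = 0.96873
(2) 2.0661 × 0.30567 × 1.3346 = 0.84286
Highest is cycle (1) at 0.9687 (≤1, no arbitrage).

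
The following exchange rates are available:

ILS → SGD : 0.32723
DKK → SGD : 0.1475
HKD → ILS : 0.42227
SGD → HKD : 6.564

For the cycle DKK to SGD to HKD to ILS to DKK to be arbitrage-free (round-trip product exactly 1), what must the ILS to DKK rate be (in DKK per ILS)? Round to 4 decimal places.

Known legs of the cycle: 0.1475 × 6.564 × 0.42227 = 0.4088375913
For no arbitrage the full-cycle product must be 1, so the missing rate is 1 / 0.4088375913 ≈ 2.445959.

2.4460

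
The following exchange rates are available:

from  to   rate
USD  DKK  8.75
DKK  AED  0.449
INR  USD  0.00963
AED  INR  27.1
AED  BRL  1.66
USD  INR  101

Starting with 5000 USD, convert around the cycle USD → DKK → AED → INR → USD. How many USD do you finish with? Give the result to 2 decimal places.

5000 USD × 8.75 = 43750 DKK
43750 DKK × 0.449 = 19643.75 AED
19643.75 AED × 27.1 = 532345.625 INR
532345.625 INR × 0.00963 = 5126.48836875 USD

5126.49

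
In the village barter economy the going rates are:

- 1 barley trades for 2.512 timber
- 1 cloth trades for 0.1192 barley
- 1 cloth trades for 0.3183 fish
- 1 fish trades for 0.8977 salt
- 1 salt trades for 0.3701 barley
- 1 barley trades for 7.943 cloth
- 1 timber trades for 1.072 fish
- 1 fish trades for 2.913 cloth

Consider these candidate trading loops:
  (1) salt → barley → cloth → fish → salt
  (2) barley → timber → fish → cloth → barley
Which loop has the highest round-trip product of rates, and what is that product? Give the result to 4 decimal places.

(1) 0.3701 × 7.943 × 0.3183 × 0.8977 = 0.83998
(2) 2.512 × 1.072 × 2.913 × 0.1192 = 0.93504
Highest is cycle (2) at 0.9350 (≤1, no arbitrage).

0.9350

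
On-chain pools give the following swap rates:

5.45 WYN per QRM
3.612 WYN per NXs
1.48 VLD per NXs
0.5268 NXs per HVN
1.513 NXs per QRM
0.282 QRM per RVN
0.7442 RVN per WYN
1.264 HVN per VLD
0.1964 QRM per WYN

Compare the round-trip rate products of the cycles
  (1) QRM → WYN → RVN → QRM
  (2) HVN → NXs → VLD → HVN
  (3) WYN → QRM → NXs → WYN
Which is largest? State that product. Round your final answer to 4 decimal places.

(1) 5.45 × 0.7442 × 0.282 = 1.14376
(2) 0.5268 × 1.48 × 1.264 = 0.98550
(3) 0.1964 × 1.513 × 3.612 = 1.07332
Highest is cycle (1) at 1.1438 (>1, arbitrage).

1.1438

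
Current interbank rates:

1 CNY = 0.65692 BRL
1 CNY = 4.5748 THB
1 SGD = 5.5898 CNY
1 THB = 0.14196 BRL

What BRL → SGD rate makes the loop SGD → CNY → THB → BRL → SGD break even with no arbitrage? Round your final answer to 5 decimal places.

0.27546

Known legs of the cycle: 5.5898 × 4.5748 × 0.14196 = 3.6302319309984
For no arbitrage the full-cycle product must be 1, so the missing rate is 1 / 3.6302319309984 ≈ 0.2754645.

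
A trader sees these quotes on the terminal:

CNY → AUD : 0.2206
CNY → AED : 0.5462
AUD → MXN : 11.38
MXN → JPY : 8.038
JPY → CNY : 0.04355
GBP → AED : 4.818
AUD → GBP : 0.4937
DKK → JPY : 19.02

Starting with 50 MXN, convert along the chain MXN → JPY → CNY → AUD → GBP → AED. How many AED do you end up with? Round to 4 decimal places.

9.1842

50 MXN × 8.038 = 401.9 JPY
401.9 JPY × 0.04355 = 17.502745 CNY
17.502745 CNY × 0.2206 = 3.861105547 AUD
3.861105547 AUD × 0.4937 = 1.9062278085539 GBP
1.9062278085539 GBP × 4.818 = 9.1842055816126902 AED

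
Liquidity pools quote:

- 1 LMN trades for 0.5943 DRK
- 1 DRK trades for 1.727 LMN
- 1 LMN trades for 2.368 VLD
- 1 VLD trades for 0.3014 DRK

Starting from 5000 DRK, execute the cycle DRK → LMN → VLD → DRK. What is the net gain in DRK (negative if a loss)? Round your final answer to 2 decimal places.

5000 DRK × 1.727 = 8635 LMN
8635 LMN × 2.368 = 20447.68 VLD
20447.68 VLD × 0.3014 = 6162.930752 DRK
Net change: 6162.930752 − 5000 = 1162.930752 DRK

1162.93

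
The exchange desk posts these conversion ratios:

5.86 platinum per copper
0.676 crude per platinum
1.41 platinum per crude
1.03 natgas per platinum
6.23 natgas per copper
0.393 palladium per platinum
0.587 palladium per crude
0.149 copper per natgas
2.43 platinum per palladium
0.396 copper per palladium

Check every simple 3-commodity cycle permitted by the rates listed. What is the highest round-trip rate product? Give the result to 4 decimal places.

crude→palladium→platinum→crude: 0.587 × 2.43 × 0.676 = 0.96425
copper→platinum→palladium→copper: 5.86 × 0.393 × 0.396 = 0.91198
copper→platinum→natgas→copper: 5.86 × 1.03 × 0.149 = 0.89933
Maximum is crude→palladium→platinum→crude at 0.9643; no arbitrage — every cycle loses value.

0.9643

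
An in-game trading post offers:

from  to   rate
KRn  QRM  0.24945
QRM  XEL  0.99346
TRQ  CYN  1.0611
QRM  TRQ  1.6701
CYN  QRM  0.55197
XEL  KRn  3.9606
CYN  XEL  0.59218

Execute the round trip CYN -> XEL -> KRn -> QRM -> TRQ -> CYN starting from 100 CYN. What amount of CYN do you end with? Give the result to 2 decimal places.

100 CYN × 0.59218 = 59.218 XEL
59.218 XEL × 3.9606 = 234.5388108 KRn
234.5388108 KRn × 0.24945 = 58.50570635406 QRM
58.50570635406 QRM × 1.6701 = 97.710380181915606 TRQ
97.710380181915606 TRQ × 1.0611 = 103.6804844110306495266 CYN

103.68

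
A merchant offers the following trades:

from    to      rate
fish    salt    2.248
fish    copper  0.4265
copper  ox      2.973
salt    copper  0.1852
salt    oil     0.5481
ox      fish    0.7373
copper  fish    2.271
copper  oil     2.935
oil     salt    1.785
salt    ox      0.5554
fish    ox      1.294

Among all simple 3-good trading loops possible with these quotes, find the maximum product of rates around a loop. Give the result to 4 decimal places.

salt→copper→oil→salt: 0.1852 × 2.935 × 1.785 = 0.97026
fish→salt→copper→fish: 2.248 × 0.1852 × 2.271 = 0.94548
ox→fish→copper→ox: 0.7373 × 0.4265 × 2.973 = 0.93488
ox→fish→salt→ox: 0.7373 × 2.248 × 0.5554 = 0.92055
Maximum is salt→copper→oil→salt at 0.9703; no arbitrage — every cycle loses value.

0.9703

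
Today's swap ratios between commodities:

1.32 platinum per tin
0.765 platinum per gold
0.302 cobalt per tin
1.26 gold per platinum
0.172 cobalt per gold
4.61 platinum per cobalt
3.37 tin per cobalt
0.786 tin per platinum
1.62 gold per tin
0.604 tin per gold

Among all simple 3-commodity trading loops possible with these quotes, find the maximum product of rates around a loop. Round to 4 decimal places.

tin→cobalt→platinum→tin: 0.302 × 4.61 × 0.786 = 1.09428
tin→platinum→gold→tin: 1.32 × 1.26 × 0.604 = 1.00457
cobalt→platinum→gold→cobalt: 4.61 × 1.26 × 0.172 = 0.99908
tin→gold→platinum→tin: 1.62 × 0.765 × 0.786 = 0.97409
tin→gold→cobalt→tin: 1.62 × 0.172 × 3.37 = 0.93902
Maximum is tin→cobalt→platinum→tin at 1.0943; arbitrage exists.

1.0943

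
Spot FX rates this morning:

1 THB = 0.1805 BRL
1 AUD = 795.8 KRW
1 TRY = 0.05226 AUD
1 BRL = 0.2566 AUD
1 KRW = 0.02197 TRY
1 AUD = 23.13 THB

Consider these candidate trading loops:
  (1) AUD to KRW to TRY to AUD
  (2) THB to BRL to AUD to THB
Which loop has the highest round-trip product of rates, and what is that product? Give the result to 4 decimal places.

1.0713

(1) 795.8 × 0.02197 × 0.05226 = 0.91370
(2) 0.1805 × 0.2566 × 23.13 = 1.07130
Highest is cycle (2) at 1.0713 (>1, arbitrage).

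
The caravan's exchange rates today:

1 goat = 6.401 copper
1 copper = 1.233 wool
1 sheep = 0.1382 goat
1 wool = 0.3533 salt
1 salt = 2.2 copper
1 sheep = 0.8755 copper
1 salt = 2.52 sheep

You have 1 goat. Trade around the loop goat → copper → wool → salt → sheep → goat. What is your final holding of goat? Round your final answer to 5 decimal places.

0.97110

1 goat × 6.401 = 6.401 copper
6.401 copper × 1.233 = 7.892433 wool
7.892433 wool × 0.3533 = 2.7883965789 salt
2.7883965789 salt × 2.52 = 7.026759378828 sheep
7.026759378828 sheep × 0.1382 = 0.9710981461540296 goat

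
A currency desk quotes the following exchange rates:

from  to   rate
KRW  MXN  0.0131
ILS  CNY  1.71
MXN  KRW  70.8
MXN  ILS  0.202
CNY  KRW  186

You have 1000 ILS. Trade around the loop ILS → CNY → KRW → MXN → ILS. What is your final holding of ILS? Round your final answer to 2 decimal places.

1000 ILS × 1.71 = 1710 CNY
1710 CNY × 186 = 318060 KRW
318060 KRW × 0.0131 = 4166.586 MXN
4166.586 MXN × 0.202 = 841.650372 ILS

841.65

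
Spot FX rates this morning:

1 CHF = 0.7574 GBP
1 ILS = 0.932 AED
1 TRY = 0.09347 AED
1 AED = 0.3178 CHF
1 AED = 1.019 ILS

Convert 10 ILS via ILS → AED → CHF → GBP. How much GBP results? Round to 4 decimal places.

2.2433

10 ILS × 0.932 = 9.32 AED
9.32 AED × 0.3178 = 2.961896 CHF
2.961896 CHF × 0.7574 = 2.2433400304 GBP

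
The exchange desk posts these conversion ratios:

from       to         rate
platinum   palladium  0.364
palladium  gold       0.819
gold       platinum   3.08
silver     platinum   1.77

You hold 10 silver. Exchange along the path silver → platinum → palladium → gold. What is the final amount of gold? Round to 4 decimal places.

10 silver × 1.77 = 17.7 platinum
17.7 platinum × 0.364 = 6.4428 palladium
6.4428 palladium × 0.819 = 5.2766532 gold

5.2767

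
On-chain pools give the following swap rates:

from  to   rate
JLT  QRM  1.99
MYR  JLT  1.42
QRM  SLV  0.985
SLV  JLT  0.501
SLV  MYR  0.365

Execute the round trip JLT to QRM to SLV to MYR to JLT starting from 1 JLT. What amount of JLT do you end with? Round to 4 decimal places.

1 JLT × 1.99 = 1.99 QRM
1.99 QRM × 0.985 = 1.96015 SLV
1.96015 SLV × 0.365 = 0.71545475 MYR
0.71545475 MYR × 1.42 = 1.015945745 JLT

1.0159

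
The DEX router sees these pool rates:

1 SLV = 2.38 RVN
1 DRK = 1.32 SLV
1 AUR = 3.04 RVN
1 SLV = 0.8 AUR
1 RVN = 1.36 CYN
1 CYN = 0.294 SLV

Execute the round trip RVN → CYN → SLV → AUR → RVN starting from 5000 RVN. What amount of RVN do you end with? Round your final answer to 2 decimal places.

5000 RVN × 1.36 = 6800 CYN
6800 CYN × 0.294 = 1999.2 SLV
1999.2 SLV × 0.8 = 1599.36 AUR
1599.36 AUR × 3.04 = 4862.0544 RVN

4862.05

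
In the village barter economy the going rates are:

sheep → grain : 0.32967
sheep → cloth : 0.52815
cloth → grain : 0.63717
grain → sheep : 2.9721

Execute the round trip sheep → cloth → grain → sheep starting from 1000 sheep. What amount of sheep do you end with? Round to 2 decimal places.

1000.18

1000 sheep × 0.52815 = 528.15 cloth
528.15 cloth × 0.63717 = 336.5213355 grain
336.5213355 grain × 2.9721 = 1000.17506123955 sheep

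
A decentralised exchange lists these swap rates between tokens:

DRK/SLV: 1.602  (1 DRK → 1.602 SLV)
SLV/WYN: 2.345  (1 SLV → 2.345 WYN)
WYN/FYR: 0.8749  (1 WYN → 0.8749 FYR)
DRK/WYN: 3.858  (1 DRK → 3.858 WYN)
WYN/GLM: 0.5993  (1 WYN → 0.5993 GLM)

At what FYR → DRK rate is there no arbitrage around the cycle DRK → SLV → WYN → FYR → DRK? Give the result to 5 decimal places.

0.30425

Known legs of the cycle: 1.602 × 2.345 × 0.8749 = 3.286728081
For no arbitrage the full-cycle product must be 1, so the missing rate is 1 / 3.286728081 ≈ 0.3042539.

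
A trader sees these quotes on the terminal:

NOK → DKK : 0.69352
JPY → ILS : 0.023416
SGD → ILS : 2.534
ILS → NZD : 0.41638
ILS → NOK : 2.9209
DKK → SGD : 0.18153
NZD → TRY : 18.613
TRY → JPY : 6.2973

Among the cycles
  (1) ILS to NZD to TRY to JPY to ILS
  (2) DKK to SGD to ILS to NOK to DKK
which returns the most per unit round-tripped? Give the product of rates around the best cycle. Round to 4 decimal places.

(1) 0.41638 × 18.613 × 6.2973 × 0.023416 = 1.14281
(2) 0.18153 × 2.534 × 2.9209 × 0.69352 = 0.93182
Highest is cycle (1) at 1.1428 (>1, arbitrage).

1.1428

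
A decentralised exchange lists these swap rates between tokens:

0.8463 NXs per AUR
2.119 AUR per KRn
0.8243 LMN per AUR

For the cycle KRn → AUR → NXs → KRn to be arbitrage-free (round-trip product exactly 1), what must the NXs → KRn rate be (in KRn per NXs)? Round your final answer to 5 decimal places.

Known legs of the cycle: 2.119 × 0.8463 = 1.7933097
For no arbitrage the full-cycle product must be 1, so the missing rate is 1 / 1.7933097 ≈ 0.5576282.

0.55763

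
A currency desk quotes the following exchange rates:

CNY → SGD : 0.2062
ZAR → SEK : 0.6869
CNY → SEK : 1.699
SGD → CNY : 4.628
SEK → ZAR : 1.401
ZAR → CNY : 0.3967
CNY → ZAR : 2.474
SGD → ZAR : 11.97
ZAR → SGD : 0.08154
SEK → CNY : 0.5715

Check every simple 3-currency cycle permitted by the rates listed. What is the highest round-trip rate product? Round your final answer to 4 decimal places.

0.9791

ZAR→CNY→SGD→ZAR: 0.3967 × 0.2062 × 11.97 = 0.97914
ZAR→SEK→CNY→ZAR: 0.6869 × 0.5715 × 2.474 = 0.97120
ZAR→CNY→SEK→ZAR: 0.3967 × 1.699 × 1.401 = 0.94426
ZAR→SGD→CNY→ZAR: 0.08154 × 4.628 × 2.474 = 0.93361
Maximum is ZAR→CNY→SGD→ZAR at 0.9791; no arbitrage — every cycle loses value.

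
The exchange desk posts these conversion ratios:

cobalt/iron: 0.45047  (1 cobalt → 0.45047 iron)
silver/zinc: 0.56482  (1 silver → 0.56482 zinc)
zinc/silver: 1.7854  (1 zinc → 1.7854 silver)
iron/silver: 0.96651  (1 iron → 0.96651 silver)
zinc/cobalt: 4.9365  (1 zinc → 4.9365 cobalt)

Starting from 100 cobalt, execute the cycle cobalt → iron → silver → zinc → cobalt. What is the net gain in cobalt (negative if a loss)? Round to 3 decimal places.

21.395

100 cobalt × 0.45047 = 45.047 iron
45.047 iron × 0.96651 = 43.53837597 silver
43.53837597 silver × 0.56482 = 24.5913455153754 zinc
24.5913455153754 zinc × 4.9365 = 121.3951771366506621 cobalt
Net change: 121.3951771366506621 − 100 = 21.3951771366506621 cobalt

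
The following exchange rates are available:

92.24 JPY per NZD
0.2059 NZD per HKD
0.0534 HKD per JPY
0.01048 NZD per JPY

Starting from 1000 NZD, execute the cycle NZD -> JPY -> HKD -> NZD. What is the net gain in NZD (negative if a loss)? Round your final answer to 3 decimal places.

1000 NZD × 92.24 = 92240 JPY
92240 JPY × 0.0534 = 4925.616 HKD
4925.616 HKD × 0.2059 = 1014.1843344 NZD
Net change: 1014.1843344 − 1000 = 14.1843344 NZD

14.184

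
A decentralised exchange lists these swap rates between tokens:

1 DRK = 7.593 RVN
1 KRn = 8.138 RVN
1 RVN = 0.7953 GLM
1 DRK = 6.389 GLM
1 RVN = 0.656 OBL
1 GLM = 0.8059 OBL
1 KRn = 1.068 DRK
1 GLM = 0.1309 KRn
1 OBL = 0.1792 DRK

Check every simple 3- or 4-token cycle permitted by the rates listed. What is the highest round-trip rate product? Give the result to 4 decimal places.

OBL→DRK→GLM→OBL: 0.1792 × 6.389 × 0.8059 = 0.92268
GLM→KRn→DRK→GLM: 0.1309 × 1.068 × 6.389 = 0.89319
OBL→DRK→RVN→OBL: 0.1792 × 7.593 × 0.656 = 0.89260
OBL→DRK→RVN→GLM→OBL: 0.1792 × 7.593 × 0.7953 × 0.8059 = 0.87209
GLM→KRn→RVN→GLM: 0.1309 × 8.138 × 0.7953 = 0.84720
GLM→KRn→DRK→RVN→GLM: 0.1309 × 1.068 × 7.593 × 0.7953 = 0.84422
Maximum is OBL→DRK→GLM→OBL at 0.9227; no arbitrage — every cycle loses value.

0.9227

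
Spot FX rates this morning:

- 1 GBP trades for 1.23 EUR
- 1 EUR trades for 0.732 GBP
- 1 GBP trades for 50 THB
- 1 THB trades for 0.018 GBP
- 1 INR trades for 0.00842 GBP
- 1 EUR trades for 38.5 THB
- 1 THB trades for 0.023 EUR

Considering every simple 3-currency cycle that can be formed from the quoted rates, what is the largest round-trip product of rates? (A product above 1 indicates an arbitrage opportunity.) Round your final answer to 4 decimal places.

THB→GBP→EUR→THB: 0.018 × 1.23 × 38.5 = 0.85239
THB→EUR→GBP→THB: 0.023 × 0.732 × 50 = 0.84180
Maximum is THB→GBP→EUR→THB at 0.8524; no arbitrage — every cycle loses value.

0.8524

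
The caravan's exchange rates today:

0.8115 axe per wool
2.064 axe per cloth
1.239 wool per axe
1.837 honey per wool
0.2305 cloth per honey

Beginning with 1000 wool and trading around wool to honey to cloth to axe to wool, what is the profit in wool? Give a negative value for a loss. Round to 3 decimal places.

82.832

1000 wool × 1.837 = 1837 honey
1837 honey × 0.2305 = 423.4285 cloth
423.4285 cloth × 2.064 = 873.956424 axe
873.956424 axe × 1.239 = 1082.832009336 wool
Net change: 1082.832009336 − 1000 = 82.832009336 wool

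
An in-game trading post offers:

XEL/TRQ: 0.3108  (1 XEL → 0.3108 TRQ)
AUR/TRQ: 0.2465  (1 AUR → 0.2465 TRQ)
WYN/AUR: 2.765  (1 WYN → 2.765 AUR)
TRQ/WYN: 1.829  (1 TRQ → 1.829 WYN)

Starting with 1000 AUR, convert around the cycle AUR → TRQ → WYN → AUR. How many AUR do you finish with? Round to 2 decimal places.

1000 AUR × 0.2465 = 246.5 TRQ
246.5 TRQ × 1.829 = 450.8485 WYN
450.8485 WYN × 2.765 = 1246.5961025 AUR

1246.60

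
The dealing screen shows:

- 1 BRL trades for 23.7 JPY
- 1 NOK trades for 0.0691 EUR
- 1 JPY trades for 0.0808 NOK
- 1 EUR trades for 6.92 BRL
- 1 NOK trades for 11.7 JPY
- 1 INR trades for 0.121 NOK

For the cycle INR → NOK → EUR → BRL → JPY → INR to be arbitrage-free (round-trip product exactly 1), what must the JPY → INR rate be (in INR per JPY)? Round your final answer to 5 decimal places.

0.72926

Known legs of the cycle: 0.121 × 0.0691 × 6.92 × 23.7 = 1.3712538444
For no arbitrage the full-cycle product must be 1, so the missing rate is 1 / 1.3712538444 ≈ 0.7292596.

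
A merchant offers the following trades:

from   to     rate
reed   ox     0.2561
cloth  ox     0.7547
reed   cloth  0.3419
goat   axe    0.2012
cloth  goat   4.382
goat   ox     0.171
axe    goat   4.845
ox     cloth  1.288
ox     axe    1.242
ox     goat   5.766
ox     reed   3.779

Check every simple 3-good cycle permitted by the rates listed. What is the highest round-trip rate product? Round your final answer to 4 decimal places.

1.0290

goat→ox→axe→goat: 0.171 × 1.242 × 4.845 = 1.02899
cloth→ox→reed→cloth: 0.7547 × 3.779 × 0.3419 = 0.97510
goat→ox→cloth→goat: 0.171 × 1.288 × 4.382 = 0.96513
Maximum is goat→ox→axe→goat at 1.0290; arbitrage exists.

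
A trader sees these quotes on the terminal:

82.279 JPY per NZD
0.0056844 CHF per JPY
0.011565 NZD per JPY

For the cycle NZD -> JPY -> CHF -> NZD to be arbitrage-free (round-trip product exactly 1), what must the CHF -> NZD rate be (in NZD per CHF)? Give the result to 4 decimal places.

Known legs of the cycle: 82.279 × 0.0056844 = 0.4677067476
For no arbitrage the full-cycle product must be 1, so the missing rate is 1 / 0.4677067476 ≈ 2.138092.

2.1381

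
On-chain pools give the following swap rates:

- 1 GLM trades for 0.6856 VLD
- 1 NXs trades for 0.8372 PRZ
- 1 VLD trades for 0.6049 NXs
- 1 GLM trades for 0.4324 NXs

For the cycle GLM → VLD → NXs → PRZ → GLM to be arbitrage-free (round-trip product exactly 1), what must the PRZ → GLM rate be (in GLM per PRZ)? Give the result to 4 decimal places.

2.8802

Known legs of the cycle: 0.6856 × 0.6049 × 0.8372 = 0.347203115168
For no arbitrage the full-cycle product must be 1, so the missing rate is 1 / 0.347203115168 ≈ 2.880158.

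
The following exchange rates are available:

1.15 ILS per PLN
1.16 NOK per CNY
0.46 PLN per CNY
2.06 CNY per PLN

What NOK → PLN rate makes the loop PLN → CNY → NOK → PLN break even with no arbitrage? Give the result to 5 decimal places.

Known legs of the cycle: 2.06 × 1.16 = 2.3896
For no arbitrage the full-cycle product must be 1, so the missing rate is 1 / 2.3896 ≈ 0.4184801.

0.41848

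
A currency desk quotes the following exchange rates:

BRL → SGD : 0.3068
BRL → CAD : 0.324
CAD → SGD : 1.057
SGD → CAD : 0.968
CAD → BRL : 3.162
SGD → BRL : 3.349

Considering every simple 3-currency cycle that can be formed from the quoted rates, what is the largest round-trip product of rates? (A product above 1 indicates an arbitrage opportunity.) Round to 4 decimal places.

1.1469

BRL→CAD→SGD→BRL: 0.324 × 1.057 × 3.349 = 1.14693
BRL→SGD→CAD→BRL: 0.3068 × 0.968 × 3.162 = 0.93906
Maximum is BRL→CAD→SGD→BRL at 1.1469; arbitrage exists.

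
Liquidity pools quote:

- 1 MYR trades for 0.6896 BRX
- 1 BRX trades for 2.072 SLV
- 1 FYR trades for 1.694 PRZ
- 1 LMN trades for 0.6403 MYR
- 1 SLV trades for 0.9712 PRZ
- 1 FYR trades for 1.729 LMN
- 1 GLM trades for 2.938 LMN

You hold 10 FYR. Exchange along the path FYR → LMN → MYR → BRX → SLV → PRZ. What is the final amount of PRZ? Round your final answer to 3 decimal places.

10 FYR × 1.729 = 17.29 LMN
17.29 LMN × 0.6403 = 11.070787 MYR
11.070787 MYR × 0.6896 = 7.6344147152 BRX
7.6344147152 BRX × 2.072 = 15.8185072898944 SLV
15.8185072898944 SLV × 0.9712 = 15.36293427994544128 PRZ

15.363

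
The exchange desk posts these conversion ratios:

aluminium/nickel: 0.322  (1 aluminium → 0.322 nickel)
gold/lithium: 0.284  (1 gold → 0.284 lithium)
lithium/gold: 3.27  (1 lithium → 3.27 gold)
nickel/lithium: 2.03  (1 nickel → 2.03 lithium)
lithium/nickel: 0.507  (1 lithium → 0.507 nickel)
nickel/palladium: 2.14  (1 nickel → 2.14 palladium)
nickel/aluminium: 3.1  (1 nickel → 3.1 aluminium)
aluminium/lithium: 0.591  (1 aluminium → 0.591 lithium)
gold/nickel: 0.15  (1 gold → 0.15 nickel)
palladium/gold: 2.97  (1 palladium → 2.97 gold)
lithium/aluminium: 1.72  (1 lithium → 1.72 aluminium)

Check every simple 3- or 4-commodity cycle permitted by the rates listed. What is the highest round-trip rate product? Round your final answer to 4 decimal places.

lithium→aluminium→nickel→lithium: 1.72 × 0.322 × 2.03 = 1.12430
lithium→gold→nickel→lithium: 3.27 × 0.15 × 2.03 = 0.99572
palladium→gold→nickel→palladium: 2.97 × 0.15 × 2.14 = 0.95337
lithium→nickel→aluminium→lithium: 0.507 × 3.1 × 0.591 = 0.92887
lithium→nickel→palladium→gold→lithium: 0.507 × 2.14 × 2.97 × 0.284 = 0.91516
lithium→gold→nickel→aluminium→lithium: 3.27 × 0.15 × 3.1 × 0.591 = 0.89865
Maximum is lithium→aluminium→nickel→lithium at 1.1243; arbitrage exists.

1.1243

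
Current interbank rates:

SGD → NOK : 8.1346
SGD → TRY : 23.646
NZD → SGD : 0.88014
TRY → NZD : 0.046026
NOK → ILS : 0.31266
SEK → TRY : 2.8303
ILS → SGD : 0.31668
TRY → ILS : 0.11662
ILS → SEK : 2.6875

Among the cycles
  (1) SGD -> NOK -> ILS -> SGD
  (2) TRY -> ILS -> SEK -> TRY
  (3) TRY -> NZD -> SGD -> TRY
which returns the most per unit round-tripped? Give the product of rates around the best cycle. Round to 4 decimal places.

0.9579

(1) 8.1346 × 0.31266 × 0.31668 = 0.80543
(2) 0.11662 × 2.6875 × 2.8303 = 0.88706
(3) 0.046026 × 0.88014 × 23.646 = 0.95788
Highest is cycle (3) at 0.9579 (≤1, no arbitrage).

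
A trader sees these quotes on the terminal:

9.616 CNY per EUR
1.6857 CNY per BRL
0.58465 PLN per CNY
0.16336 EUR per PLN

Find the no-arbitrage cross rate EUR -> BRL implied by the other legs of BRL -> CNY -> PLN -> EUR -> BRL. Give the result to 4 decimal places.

6.2112

Known legs of the cycle: 1.6857 × 0.58465 × 0.16336 = 0.1609985503368
For no arbitrage the full-cycle product must be 1, so the missing rate is 1 / 0.1609985503368 ≈ 6.211236.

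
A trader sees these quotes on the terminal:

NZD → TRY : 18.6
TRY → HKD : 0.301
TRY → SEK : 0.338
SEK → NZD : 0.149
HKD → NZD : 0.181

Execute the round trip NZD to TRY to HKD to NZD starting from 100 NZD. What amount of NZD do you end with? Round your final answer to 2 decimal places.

100 NZD × 18.6 = 1860 TRY
1860 TRY × 0.301 = 559.86 HKD
559.86 HKD × 0.181 = 101.33466 NZD

101.33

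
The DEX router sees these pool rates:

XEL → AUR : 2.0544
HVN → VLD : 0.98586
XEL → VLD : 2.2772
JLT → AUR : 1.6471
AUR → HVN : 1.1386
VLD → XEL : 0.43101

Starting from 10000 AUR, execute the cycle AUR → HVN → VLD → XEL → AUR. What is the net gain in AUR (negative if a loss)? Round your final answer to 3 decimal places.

-60.632

10000 AUR × 1.1386 = 11386 HVN
11386 HVN × 0.98586 = 11225.00196 VLD
11225.00196 VLD × 0.43101 = 4838.0880947796 XEL
4838.0880947796 XEL × 2.0544 = 9939.36818191521024 AUR
Net change: 9939.36818191521024 − 10000 = -60.63181808478976 AUR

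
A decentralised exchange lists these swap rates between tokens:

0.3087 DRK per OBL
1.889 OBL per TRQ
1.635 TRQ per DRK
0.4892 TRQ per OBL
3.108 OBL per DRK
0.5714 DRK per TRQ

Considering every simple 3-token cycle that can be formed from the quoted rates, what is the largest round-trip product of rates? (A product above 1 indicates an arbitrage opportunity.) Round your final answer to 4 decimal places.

TRQ→OBL→DRK→TRQ: 1.889 × 0.3087 × 1.635 = 0.95342
TRQ→DRK→OBL→TRQ: 0.5714 × 3.108 × 0.4892 = 0.86878
Maximum is TRQ→OBL→DRK→TRQ at 0.9534; no arbitrage — every cycle loses value.

0.9534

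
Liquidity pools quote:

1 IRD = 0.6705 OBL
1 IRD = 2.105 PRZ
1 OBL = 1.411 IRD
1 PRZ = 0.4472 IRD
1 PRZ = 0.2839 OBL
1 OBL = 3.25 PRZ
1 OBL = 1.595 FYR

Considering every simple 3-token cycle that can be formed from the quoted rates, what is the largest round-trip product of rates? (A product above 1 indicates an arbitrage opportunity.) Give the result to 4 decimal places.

0.9745

PRZ→IRD→OBL→PRZ: 0.4472 × 0.6705 × 3.25 = 0.97450
PRZ→OBL→IRD→PRZ: 0.2839 × 1.411 × 2.105 = 0.84323
Maximum is PRZ→IRD→OBL→PRZ at 0.9745; no arbitrage — every cycle loses value.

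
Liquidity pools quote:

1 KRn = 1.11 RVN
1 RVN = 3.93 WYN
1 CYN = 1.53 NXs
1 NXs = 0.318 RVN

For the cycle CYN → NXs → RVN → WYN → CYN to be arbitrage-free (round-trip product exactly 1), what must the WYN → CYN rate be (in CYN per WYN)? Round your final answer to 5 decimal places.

Known legs of the cycle: 1.53 × 0.318 × 3.93 = 1.9121022
For no arbitrage the full-cycle product must be 1, so the missing rate is 1 / 1.9121022 ≈ 0.5229846.

0.52298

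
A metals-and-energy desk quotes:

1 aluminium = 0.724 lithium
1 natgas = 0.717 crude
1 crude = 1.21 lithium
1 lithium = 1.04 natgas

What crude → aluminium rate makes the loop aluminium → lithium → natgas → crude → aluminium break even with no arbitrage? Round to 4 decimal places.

1.8523

Known legs of the cycle: 0.724 × 1.04 × 0.717 = 0.53987232
For no arbitrage the full-cycle product must be 1, so the missing rate is 1 / 0.53987232 ≈ 1.852290.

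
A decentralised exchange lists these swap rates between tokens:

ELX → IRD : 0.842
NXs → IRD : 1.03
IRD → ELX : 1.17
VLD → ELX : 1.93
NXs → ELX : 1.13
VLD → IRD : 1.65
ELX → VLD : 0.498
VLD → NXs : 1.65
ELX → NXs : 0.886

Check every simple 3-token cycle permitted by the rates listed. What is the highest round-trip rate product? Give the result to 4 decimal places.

1.0677

NXs→IRD→ELX→NXs: 1.03 × 1.17 × 0.886 = 1.06772
IRD→ELX→VLD→IRD: 1.17 × 0.498 × 1.65 = 0.96139
NXs→ELX→VLD→NXs: 1.13 × 0.498 × 1.65 = 0.92852
Maximum is NXs→IRD→ELX→NXs at 1.0677; arbitrage exists.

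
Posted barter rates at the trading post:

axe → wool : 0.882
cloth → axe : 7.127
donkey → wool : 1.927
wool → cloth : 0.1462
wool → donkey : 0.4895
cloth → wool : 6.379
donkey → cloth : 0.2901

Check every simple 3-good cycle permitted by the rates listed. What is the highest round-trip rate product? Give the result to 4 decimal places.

cloth→axe→wool→cloth: 7.127 × 0.882 × 0.1462 = 0.91902
cloth→wool→donkey→cloth: 6.379 × 0.4895 × 0.2901 = 0.90584
Maximum is cloth→axe→wool→cloth at 0.9190; no arbitrage — every cycle loses value.

0.9190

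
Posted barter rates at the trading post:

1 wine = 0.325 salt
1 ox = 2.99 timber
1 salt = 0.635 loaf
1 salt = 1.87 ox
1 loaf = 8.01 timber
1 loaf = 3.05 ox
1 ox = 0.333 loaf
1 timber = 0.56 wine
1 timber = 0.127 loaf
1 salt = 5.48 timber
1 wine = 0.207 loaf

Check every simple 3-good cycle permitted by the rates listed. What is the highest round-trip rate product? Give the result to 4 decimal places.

1.1582

timber→loaf→ox→timber: 0.127 × 3.05 × 2.99 = 1.15818
timber→wine→salt→timber: 0.56 × 0.325 × 5.48 = 0.99736
timber→wine→loaf→timber: 0.56 × 0.207 × 8.01 = 0.92852
Maximum is timber→loaf→ox→timber at 1.1582; arbitrage exists.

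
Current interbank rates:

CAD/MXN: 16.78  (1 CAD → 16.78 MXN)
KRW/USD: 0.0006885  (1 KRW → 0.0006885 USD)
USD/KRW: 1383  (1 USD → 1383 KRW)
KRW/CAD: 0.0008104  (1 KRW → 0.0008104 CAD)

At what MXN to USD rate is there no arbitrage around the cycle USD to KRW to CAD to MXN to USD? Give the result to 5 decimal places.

0.05317

Known legs of the cycle: 1383 × 0.0008104 × 16.78 = 18.806742096
For no arbitrage the full-cycle product must be 1, so the missing rate is 1 / 18.806742096 ≈ 0.0531724.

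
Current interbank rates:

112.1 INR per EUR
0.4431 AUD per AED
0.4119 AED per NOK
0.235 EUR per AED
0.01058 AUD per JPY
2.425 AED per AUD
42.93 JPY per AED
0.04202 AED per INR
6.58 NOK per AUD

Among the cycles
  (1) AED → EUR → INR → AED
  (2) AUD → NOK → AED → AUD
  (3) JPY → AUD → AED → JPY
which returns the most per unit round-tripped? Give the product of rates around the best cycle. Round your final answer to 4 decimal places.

1.2009

(1) 0.235 × 112.1 × 0.04202 = 1.10695
(2) 6.58 × 0.4119 × 0.4431 = 1.20093
(3) 0.01058 × 2.425 × 42.93 = 1.10143
Highest is cycle (2) at 1.2009 (>1, arbitrage).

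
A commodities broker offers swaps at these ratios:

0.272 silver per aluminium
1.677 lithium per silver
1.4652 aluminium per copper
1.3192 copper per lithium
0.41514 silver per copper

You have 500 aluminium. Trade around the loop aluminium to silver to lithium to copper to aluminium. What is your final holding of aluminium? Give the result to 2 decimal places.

500 aluminium × 0.272 = 136 silver
136 silver × 1.677 = 228.072 lithium
228.072 lithium × 1.3192 = 300.8725824 copper
300.8725824 copper × 1.4652 = 440.83850773248 aluminium

440.84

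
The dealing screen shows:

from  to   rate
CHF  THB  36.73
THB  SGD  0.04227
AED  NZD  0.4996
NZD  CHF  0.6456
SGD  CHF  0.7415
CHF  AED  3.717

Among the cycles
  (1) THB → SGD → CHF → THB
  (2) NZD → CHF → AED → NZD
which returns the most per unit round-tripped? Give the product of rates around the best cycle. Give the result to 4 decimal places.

1.1989

(1) 0.04227 × 0.7415 × 36.73 = 1.15124
(2) 0.6456 × 3.717 × 0.4996 = 1.19889
Highest is cycle (2) at 1.1989 (>1, arbitrage).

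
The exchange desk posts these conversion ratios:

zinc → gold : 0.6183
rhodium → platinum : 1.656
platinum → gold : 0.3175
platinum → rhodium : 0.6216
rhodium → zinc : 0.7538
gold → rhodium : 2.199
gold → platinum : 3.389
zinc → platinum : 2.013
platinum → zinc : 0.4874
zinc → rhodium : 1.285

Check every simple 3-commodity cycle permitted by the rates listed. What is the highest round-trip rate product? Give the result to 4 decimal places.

gold→rhodium→platinum→gold: 2.199 × 1.656 × 0.3175 = 1.15619
platinum→zinc→rhodium→platinum: 0.4874 × 1.285 × 1.656 = 1.03717
gold→rhodium→zinc→gold: 2.199 × 0.7538 × 0.6183 = 1.02490
gold→platinum→zinc→gold: 3.389 × 0.4874 × 0.6183 = 1.02131
platinum→rhodium→zinc→platinum: 0.6216 × 0.7538 × 2.013 = 0.94322
Maximum is gold→rhodium→platinum→gold at 1.1562; arbitrage exists.

1.1562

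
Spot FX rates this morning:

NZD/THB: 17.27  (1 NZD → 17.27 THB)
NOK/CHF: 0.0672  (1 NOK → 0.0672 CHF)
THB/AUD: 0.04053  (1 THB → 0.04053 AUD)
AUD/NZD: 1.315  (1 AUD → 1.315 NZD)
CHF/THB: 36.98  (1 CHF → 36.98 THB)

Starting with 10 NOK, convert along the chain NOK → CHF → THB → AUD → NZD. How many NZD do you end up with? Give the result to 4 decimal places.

1.3245

10 NOK × 0.0672 = 0.672 CHF
0.672 CHF × 36.98 = 24.85056 THB
24.85056 THB × 0.04053 = 1.0071931968 AUD
1.0071931968 AUD × 1.315 = 1.324459053792 NZD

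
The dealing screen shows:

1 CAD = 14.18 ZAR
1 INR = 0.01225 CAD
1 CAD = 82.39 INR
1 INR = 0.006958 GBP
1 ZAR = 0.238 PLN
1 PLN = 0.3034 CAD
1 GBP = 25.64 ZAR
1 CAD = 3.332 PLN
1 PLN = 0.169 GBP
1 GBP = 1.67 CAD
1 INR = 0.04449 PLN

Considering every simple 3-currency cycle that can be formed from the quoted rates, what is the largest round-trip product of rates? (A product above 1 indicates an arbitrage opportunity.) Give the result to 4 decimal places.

1.1121

PLN→CAD→INR→PLN: 0.3034 × 82.39 × 0.04449 = 1.11212
GBP→ZAR→PLN→GBP: 25.64 × 0.238 × 0.169 = 1.03129
ZAR→PLN→CAD→ZAR: 0.238 × 0.3034 × 14.18 = 1.02393
GBP→CAD→INR→GBP: 1.67 × 82.39 × 0.006958 = 0.95736
GBP→CAD→PLN→GBP: 1.67 × 3.332 × 0.169 = 0.94039
Maximum is PLN→CAD→INR→PLN at 1.1121; arbitrage exists.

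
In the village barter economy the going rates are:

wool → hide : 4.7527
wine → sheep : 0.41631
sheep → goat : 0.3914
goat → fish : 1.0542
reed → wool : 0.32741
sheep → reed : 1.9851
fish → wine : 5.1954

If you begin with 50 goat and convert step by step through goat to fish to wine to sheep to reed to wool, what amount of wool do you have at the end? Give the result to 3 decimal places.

50 goat × 1.0542 = 52.71 fish
52.71 fish × 5.1954 = 273.849534 wine
273.849534 wine × 0.41631 = 114.00629949954 sheep
114.00629949954 sheep × 1.9851 = 226.313905136536854 reed
226.313905136536854 reed × 0.32741 = 74.09743568075353136814 wool

74.097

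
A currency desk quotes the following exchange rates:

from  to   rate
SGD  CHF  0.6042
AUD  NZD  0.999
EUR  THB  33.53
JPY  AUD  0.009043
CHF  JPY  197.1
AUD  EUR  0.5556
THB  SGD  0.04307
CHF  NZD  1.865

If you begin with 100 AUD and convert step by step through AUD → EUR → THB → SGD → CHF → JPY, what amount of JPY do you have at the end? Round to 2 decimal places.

100 AUD × 0.5556 = 55.56 EUR
55.56 EUR × 33.53 = 1862.9268 THB
1862.9268 THB × 0.04307 = 80.236257276 SGD
80.236257276 SGD × 0.6042 = 48.4787466461592 CHF
48.4787466461592 CHF × 197.1 = 9555.16096395797832 JPY

9555.16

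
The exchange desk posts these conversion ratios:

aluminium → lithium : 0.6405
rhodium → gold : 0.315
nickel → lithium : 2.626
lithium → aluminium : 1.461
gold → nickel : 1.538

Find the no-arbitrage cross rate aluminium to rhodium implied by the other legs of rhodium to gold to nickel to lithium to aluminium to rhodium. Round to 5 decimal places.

0.53801

Known legs of the cycle: 0.315 × 1.538 × 2.626 × 1.461 = 1.85871081942
For no arbitrage the full-cycle product must be 1, so the missing rate is 1 / 1.85871081942 ≈ 0.5380073.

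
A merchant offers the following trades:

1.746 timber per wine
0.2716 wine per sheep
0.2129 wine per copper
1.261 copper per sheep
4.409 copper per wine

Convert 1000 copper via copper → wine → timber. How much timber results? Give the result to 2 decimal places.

1000 copper × 0.2129 = 212.9 wine
212.9 wine × 1.746 = 371.7234 timber

371.72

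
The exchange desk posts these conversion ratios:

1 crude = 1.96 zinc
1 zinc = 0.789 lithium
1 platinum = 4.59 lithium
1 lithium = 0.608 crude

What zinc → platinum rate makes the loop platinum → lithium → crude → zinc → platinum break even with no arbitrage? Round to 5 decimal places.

0.18282

Known legs of the cycle: 4.59 × 0.608 × 1.96 = 5.4698112
For no arbitrage the full-cycle product must be 1, so the missing rate is 1 / 5.4698112 ≈ 0.1828217.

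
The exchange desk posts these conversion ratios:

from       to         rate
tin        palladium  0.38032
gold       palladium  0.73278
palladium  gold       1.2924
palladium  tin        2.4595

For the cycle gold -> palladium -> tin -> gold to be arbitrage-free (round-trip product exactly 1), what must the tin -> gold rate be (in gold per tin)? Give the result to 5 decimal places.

Known legs of the cycle: 0.73278 × 2.4595 = 1.80227241
For no arbitrage the full-cycle product must be 1, so the missing rate is 1 / 1.80227241 ≈ 0.5548551.

0.55486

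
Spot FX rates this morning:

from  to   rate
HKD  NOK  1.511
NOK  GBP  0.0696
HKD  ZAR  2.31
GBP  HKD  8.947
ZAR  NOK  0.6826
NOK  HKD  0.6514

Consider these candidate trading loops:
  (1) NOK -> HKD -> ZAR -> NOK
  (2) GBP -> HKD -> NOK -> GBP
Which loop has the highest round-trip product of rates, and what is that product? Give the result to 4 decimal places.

(1) 0.6514 × 2.31 × 0.6826 = 1.02713
(2) 8.947 × 1.511 × 0.0696 = 0.94092
Highest is cycle (1) at 1.0271 (>1, arbitrage).

1.0271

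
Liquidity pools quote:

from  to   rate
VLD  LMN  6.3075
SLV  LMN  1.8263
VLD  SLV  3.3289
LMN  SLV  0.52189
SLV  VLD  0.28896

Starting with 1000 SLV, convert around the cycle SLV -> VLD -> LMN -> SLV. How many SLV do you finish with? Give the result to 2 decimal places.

1000 SLV × 0.28896 = 288.96 VLD
288.96 VLD × 6.3075 = 1822.6152 LMN
1822.6152 LMN × 0.52189 = 951.204646728 SLV

951.20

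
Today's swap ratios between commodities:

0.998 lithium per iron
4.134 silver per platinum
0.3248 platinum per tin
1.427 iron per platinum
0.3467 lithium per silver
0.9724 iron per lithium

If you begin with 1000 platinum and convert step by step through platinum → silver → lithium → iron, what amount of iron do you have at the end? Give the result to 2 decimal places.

1000 platinum × 4.134 = 4134 silver
4134 silver × 0.3467 = 1433.2578 lithium
1433.2578 lithium × 0.9724 = 1393.69988472 iron

1393.70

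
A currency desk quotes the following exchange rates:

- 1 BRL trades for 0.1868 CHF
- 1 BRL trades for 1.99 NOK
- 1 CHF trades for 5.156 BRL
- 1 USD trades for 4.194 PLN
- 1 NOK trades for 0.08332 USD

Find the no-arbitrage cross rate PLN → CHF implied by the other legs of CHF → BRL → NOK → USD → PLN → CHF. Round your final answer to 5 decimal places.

0.27891

Known legs of the cycle: 5.156 × 1.99 × 0.08332 × 4.194 = 3.5854500161952
For no arbitrage the full-cycle product must be 1, so the missing rate is 1 / 3.5854500161952 ≈ 0.2789050.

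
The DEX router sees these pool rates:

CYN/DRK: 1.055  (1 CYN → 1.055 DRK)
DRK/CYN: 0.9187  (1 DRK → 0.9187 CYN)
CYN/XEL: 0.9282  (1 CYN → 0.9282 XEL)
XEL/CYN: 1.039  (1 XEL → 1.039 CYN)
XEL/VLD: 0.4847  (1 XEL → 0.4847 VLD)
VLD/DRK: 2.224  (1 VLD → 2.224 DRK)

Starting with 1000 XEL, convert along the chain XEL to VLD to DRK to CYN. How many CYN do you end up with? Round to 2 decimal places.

990.33

1000 XEL × 0.4847 = 484.7 VLD
484.7 VLD × 2.224 = 1077.9728 DRK
1077.9728 DRK × 0.9187 = 990.33361136 CYN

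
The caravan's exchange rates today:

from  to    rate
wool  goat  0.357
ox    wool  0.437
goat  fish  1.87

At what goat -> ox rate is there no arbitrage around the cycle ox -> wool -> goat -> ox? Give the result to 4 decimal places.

6.4099

Known legs of the cycle: 0.437 × 0.357 = 0.156009
For no arbitrage the full-cycle product must be 1, so the missing rate is 1 / 0.156009 ≈ 6.409887.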